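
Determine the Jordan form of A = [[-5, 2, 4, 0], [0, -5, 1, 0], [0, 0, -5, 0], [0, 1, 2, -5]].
The characteristic polynomial is det(xI - A) = (x + 5)^4, so the eigenvalues are -5 (algebraic multiplicity 4).

For λ = -5: rank(A + 5I) = 2, rank((A + 5I)^2) = 1, rank((A + 5I)^3) = 0. The eigenspace has dimension 4 - 2 = 2, so there are 2 Jordan blocks; the rank sequence gives block sizes [3, 1].

Assembling the blocks gives the Jordan form J above.

J = [[-5, 1, 0, 0], [0, -5, 1, 0], [0, 0, -5, 0], [0, 0, 0, -5]]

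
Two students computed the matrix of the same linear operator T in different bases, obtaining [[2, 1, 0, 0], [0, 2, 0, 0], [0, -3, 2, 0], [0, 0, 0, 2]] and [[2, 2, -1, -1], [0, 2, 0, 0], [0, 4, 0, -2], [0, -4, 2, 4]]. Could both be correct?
Yes.

Two matrices over a field are similar if and only if they have the same invariant factors.

Both A and B have characteristic polynomial (x - 2)^4 and minimal polynomial (x - 2)^2. Computing further, both have invariant factors x - 2, x - 2, (x - 2)^2. Hence A and B are similar.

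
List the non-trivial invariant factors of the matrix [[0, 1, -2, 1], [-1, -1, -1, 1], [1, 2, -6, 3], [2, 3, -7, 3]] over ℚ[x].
The Jordan structure of A has elementary divisors (x + 1)^2, (x + 1)^2. Arranging the block sizes at each eigenvalue in decreasing order and taking row products gives the invariant factors.

Invariant factors (smallest first, each dividing the next): (x + 1)^2, (x + 1)^2.

Check: the last factor (x + 1)^2 is the minimal polynomial, and the product (x + 1)^4 is the characteristic polynomial.

(x + 1)^2, (x + 1)^2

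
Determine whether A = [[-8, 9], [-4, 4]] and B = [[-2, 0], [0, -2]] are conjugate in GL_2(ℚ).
No.

Both have characteristic polynomial (x + 2)^2, but the minimal polynomial of A is (x + 2)^2 while the minimal polynomial of B is x + 2. The minimal polynomial is a similarity invariant, so A and B are not similar.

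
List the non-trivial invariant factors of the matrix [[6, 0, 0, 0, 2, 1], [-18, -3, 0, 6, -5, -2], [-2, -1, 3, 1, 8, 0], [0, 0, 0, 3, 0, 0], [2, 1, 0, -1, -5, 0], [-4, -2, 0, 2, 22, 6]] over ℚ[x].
The Jordan structure of A has elementary divisors (x + 4)^2, (x - 3), (x - 3), (x - 6)^2. Arranging the block sizes at each eigenvalue in decreasing order and taking row products gives the invariant factors.

Invariant factors (smallest first, each dividing the next): x - 3, (x - 6)^2(x - 3)(x + 4)^2.

Check: the last factor (x - 6)^2(x - 3)(x + 4)^2 is the minimal polynomial, and the product (x - 6)^2(x - 3)^2(x + 4)^2 is the characteristic polynomial.

x - 3, (x - 6)^2(x - 3)(x + 4)^2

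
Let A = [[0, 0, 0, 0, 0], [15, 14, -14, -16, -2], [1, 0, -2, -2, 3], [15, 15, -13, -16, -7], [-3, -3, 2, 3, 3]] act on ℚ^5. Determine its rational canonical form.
The invariant factors of A (the non-unit diagonal entries of the Smith normal form of xI - A over ℚ[x]) are x(x - 1)^3(x + 4), each dividing the next. The characteristic polynomial is their product, x(x - 1)^3(x + 4).

The rational canonical form is the block-diagonal matrix of companion matrices C(f_i):
R = [[0, 0, 0, 0, 0], [1, 0, 0, 0, 4], [0, 1, 0, 0, -11], [0, 0, 1, 0, 9], [0, 0, 0, 1, -1]].

R = [[0, 0, 0, 0, 0], [1, 0, 0, 0, 4], [0, 1, 0, 0, -11], [0, 0, 1, 0, 9], [0, 0, 0, 1, -1]]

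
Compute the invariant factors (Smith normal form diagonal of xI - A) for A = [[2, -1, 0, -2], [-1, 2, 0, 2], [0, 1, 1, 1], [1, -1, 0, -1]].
The Jordan structure of A has elementary divisors (x - 1)^2, (x - 1)^2. Arranging the block sizes at each eigenvalue in decreasing order and taking row products gives the invariant factors.

Invariant factors (smallest first, each dividing the next): (x - 1)^2, (x - 1)^2.

Check: the last factor (x - 1)^2 is the minimal polynomial, and the product (x - 1)^4 is the characteristic polynomial.

(x - 1)^2, (x - 1)^2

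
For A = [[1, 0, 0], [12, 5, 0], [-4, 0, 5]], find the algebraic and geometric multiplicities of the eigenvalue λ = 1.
algebraic multiplicity 1, geometric multiplicity 1

The characteristic polynomial is (x - 5)^2(x - 1), so the factor x - 1 appears with exponent 1: the algebraic multiplicity is 1.

rank(A - I) = 2, so the eigenspace has dimension 3 - 2 = 1: the geometric multiplicity is 1.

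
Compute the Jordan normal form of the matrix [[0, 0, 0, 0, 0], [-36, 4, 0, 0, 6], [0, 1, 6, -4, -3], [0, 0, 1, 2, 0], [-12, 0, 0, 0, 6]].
The characteristic polynomial is det(xI - A) = x(x - 6)(x - 4)^3, so the eigenvalues are 0 (algebraic multiplicity 1), 4 (algebraic multiplicity 3), 6 (algebraic multiplicity 1).

For λ = 0: algebraic multiplicity 1 gives one 1×1 block.

For λ = 4: rank(A - 4I) = 4, rank((A - 4I)^2) = 3, rank((A - 4I)^3) = 2. The eigenspace has dimension 5 - 4 = 1, so there is 1 Jordan block; the rank sequence gives block sizes [3].

For λ = 6: algebraic multiplicity 1 gives one 1×1 block.

Assembling the blocks gives the Jordan form J above.

J = [[0, 0, 0, 0, 0], [0, 4, 1, 0, 0], [0, 0, 4, 1, 0], [0, 0, 0, 4, 0], [0, 0, 0, 0, 6]]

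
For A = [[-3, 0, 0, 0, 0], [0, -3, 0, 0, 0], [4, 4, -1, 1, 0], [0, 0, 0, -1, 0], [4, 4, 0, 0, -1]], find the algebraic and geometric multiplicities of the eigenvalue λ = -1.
algebraic multiplicity 3, geometric multiplicity 2

The characteristic polynomial is (x + 1)^3(x + 3)^2, so the factor x + 1 appears with exponent 3: the algebraic multiplicity is 3.

rank(A + I) = 3, so the eigenspace has dimension 5 - 3 = 2: the geometric multiplicity is 2.

Since 2 < 3, A is not diagonalizable.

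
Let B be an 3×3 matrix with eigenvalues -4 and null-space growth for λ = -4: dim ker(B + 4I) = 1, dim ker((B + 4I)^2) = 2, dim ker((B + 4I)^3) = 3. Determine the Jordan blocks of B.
Jordan blocks: (-4, 3)

λ = -4: successive nullity increments [1, 1, 1] count blocks of size ≥ k; block sizes are [3].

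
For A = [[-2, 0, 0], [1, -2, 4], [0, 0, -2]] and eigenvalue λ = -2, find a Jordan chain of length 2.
v_1 = [[1, -1, 0]]^T, v_2 = [[0, 1, 0]]^T

We seek v_1 ∈ ker((A + 2I)^2) \ ker(A + 2I), then set v_{i+1} = (A + 2I) v_i.

One such chain is v_1 = [[1, -1, 0]]^T, v_2 = [[0, 1, 0]]^T. Check: (A + 2I) v_2 = [[0, 0, 0]]^T = 0.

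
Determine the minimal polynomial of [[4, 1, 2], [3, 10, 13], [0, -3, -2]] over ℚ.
The characteristic polynomial factors as (x - 4)^3. The minimal polynomial is ∏(x - λ)^{k_λ} where k_λ is the size of the largest Jordan block at λ.

For λ = 4: rank(A - 4I) = 2, and the largest Jordan block has size 3 (the smallest k with rank((A - 4I)^k) = rank((A - 4I)^(k+1))).

So m_A(x) = (x - 4)^3.

m_A(x) = (x - 4)^3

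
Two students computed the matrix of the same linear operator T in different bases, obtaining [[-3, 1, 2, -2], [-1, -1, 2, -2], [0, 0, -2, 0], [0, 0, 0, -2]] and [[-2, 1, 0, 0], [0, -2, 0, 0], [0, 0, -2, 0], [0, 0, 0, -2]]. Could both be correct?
Two matrices over a field are similar if and only if they have the same invariant factors.

Both A and B have characteristic polynomial (x + 2)^4 and minimal polynomial (x + 2)^2. Computing further, both have invariant factors x + 2, x + 2, (x + 2)^2. Hence A and B are similar.

Yes.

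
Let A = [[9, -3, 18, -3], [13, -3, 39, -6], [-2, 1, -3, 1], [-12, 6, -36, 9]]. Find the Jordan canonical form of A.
The characteristic polynomial is det(xI - A) = (x - 3)^4, so the eigenvalues are 3 (algebraic multiplicity 4).

For λ = 3: rank(A - 3I) = 2, rank((A - 3I)^2) = 1, rank((A - 3I)^3) = 0. The eigenspace has dimension 4 - 2 = 2, so there are 2 Jordan blocks; the rank sequence gives block sizes [3, 1].

Assembling the blocks gives the Jordan form J above.

J = [[3, 1, 0, 0], [0, 3, 1, 0], [0, 0, 3, 0], [0, 0, 0, 3]]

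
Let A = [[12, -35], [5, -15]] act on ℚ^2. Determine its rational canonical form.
R = [[0, 5], [1, -3]]

The invariant factors of A (the non-unit diagonal entries of the Smith normal form of xI - A over ℚ[x]) are x^2 + 3x - 5, each dividing the next. The characteristic polynomial is their product, x^2 + 3x - 5.

The rational canonical form is the block-diagonal matrix of companion matrices C(f_i):
R = [[0, 5], [1, -3]].

Note the characteristic polynomial does not split into linear factors over ℚ, so A has no Jordan form over ℚ; the rational canonical form exists over any field.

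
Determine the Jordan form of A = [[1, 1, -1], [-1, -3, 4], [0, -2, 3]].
J = [[0, 1, 0], [0, 0, 0], [0, 0, 1]]

The characteristic polynomial is det(xI - A) = x^2(x - 1), so the eigenvalues are 0 (algebraic multiplicity 2), 1 (algebraic multiplicity 1).

For λ = 0: rank(A) = 2, rank(A^2) = 1. The eigenspace has dimension 3 - 2 = 1, so there is 1 Jordan block; the rank sequence gives block sizes [2].

For λ = 1: algebraic multiplicity 1 gives one 1×1 block.

Assembling the blocks gives the Jordan form J above.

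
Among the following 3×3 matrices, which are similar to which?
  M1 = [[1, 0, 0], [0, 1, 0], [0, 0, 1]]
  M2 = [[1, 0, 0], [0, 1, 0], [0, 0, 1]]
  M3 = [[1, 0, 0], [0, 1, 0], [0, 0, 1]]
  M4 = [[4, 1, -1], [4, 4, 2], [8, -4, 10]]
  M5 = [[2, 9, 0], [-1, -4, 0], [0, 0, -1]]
3 classes: {M1, M2, M3}, {M4}, {M5}

Characteristic polynomials: χ_{M1} = (x - 1)^3, χ_{M2} = (x - 1)^3, χ_{M3} = (x - 1)^3, χ_{M4} = (x - 6)^3, χ_{M5} = (x + 1)^3.

{M1, M2, M3}: invariant factors x - 1, x - 1, x - 1.

{M4}: invariant factors x - 6, (x - 6)^2.

{M5}: invariant factors x + 1, (x + 1)^2.

Matrices are similar if and only if their invariant-factor lists agree; the partition into similarity classes is {M1, M2, M3}, {M4}, {M5}.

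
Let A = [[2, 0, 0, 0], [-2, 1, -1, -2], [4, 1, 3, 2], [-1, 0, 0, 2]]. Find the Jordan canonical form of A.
The characteristic polynomial is det(xI - A) = (x - 2)^4, so the eigenvalues are 2 (algebraic multiplicity 4).

For λ = 2: rank(A - 2I) = 2, rank((A - 2I)^2) = 0. The eigenspace has dimension 4 - 2 = 2, so there are 2 Jordan blocks; the rank sequence gives block sizes [2, 2].

Assembling the blocks gives the Jordan form J above.

J = [[2, 1, 0, 0], [0, 2, 0, 0], [0, 0, 2, 1], [0, 0, 0, 2]]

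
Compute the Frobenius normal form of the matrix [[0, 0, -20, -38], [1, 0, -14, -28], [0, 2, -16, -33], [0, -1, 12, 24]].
R = [[0, 0, 0, -4], [1, 0, 0, -16], [0, 1, 0, -12], [0, 0, 1, 8]]

The invariant factors of A (the non-unit diagonal entries of the Smith normal form of xI - A over ℚ[x]) are (x^2 - 4x - 2)^2, each dividing the next. The characteristic polynomial is their product, (x^2 - 4x - 2)^2.

The rational canonical form is the block-diagonal matrix of companion matrices C(f_i):
R = [[0, 0, 0, -4], [1, 0, 0, -16], [0, 1, 0, -12], [0, 0, 1, 8]].

Note the characteristic polynomial does not split into linear factors over ℚ, so A has no Jordan form over ℚ; the rational canonical form exists over any field.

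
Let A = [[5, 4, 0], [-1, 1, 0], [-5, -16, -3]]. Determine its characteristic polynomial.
xI - A = [[x - 5, -4, 0], [1, x - 1, 0], [5, 16, x + 3]].

Expanding det(xI - A) along the first row:
det(xI - A) = + (x - 5)·det([[x - 1, 0], [16, x + 3]]) - (-4)·det([[1, 0], [5, x + 3]]) + (0)·det([[1, x - 1], [5, 16]]).

Evaluating gives χ_A(x) = x^3 - 3x^2 - 9x + 27 = (x - 3)^2(x + 3).

χ_A(x) = (x - 3)^2(x + 3)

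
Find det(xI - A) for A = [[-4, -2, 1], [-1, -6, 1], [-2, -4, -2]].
χ_A(x) = (x + 4)^3

xI - A = [[x + 4, 2, -1], [1, x + 6, -1], [2, 4, x + 2]].

Expanding det(xI - A) along the first row:
det(xI - A) = + (x + 4)·det([[x + 6, -1], [4, x + 2]]) - (2)·det([[1, -1], [2, x + 2]]) + (-1)·det([[1, x + 6], [2, 4]]).

Evaluating gives χ_A(x) = x^3 + 12x^2 + 48x + 64 = (x + 4)^3.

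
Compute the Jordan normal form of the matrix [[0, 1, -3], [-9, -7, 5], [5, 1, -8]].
J = [[-5, 1, 0], [0, -5, 1], [0, 0, -5]]

The characteristic polynomial is det(xI - A) = (x + 5)^3, so the eigenvalues are -5 (algebraic multiplicity 3).

For λ = -5: rank(A + 5I) = 2, rank((A + 5I)^2) = 1, rank((A + 5I)^3) = 0. The eigenspace has dimension 3 - 2 = 1, so there is 1 Jordan block; the rank sequence gives block sizes [3].

Assembling the blocks gives the Jordan form J above.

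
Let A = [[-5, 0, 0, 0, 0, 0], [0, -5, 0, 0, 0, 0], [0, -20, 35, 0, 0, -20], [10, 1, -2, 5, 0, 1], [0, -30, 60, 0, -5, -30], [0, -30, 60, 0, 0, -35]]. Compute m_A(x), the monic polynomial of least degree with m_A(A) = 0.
m_A(x) = (x - 5)^2(x + 5)

The characteristic polynomial factors as (x - 5)^2(x + 5)^4. The minimal polynomial is ∏(x - λ)^{k_λ} where k_λ is the size of the largest Jordan block at λ.

For λ = -5: rank(A + 5I) = 2, and the largest Jordan block has size 1 (the smallest k with rank((A + 5I)^k) = rank((A + 5I)^(k+1))).
For λ = 5: rank(A - 5I) = 5, and the largest Jordan block has size 2 (the smallest k with rank((A - 5I)^k) = rank((A - 5I)^(k+1))).

So m_A(x) = (x - 5)^2(x + 5).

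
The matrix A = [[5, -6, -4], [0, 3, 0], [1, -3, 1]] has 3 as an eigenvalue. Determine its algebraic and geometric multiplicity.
The characteristic polynomial is (x - 3)^3, so the factor x - 3 appears with exponent 3: the algebraic multiplicity is 3.

rank(A - 3I) = 1, so the eigenspace has dimension 3 - 1 = 2: the geometric multiplicity is 2.

Since 2 < 3, A is not diagonalizable.

algebraic multiplicity 3, geometric multiplicity 2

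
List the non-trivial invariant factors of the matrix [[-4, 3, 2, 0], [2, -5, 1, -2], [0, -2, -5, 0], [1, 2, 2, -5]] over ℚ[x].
The Jordan structure of A has elementary divisors (x + 5)^3, (x + 4). Arranging the block sizes at each eigenvalue in decreasing order and taking row products gives the invariant factors.

Invariant factors (smallest first, each dividing the next): (x + 4)(x + 5)^3.

Check: the last factor (x + 4)(x + 5)^3 is the minimal polynomial, and the product (x + 4)(x + 5)^3 is the characteristic polynomial.

(x + 4)(x + 5)^3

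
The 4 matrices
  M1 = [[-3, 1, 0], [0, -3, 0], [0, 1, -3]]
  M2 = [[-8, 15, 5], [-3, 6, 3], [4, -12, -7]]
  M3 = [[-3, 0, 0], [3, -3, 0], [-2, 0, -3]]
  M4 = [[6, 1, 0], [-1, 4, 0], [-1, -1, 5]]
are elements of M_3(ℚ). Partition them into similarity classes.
Characteristic polynomials: χ_{M1} = (x + 3)^3, χ_{M2} = (x + 3)^3, χ_{M3} = (x + 3)^3, χ_{M4} = (x - 5)^3.

{M1, M2, M3}: invariant factors x + 3, (x + 3)^2.

{M4}: invariant factors x - 5, (x - 5)^2.

Matrices are similar if and only if their invariant-factor lists agree; the partition into similarity classes is {M1, M2, M3}, {M4}.

2 classes: {M1, M2, M3}, {M4}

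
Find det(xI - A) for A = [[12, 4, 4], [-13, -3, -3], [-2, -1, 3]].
χ_A(x) = (x - 4)^3

xI - A = [[x - 12, -4, -4], [13, x + 3, 3], [2, 1, x - 3]].

Expanding det(xI - A) along the first row:
det(xI - A) = + (x - 12)·det([[x + 3, 3], [1, x - 3]]) - (-4)·det([[13, 3], [2, x - 3]]) + (-4)·det([[13, x + 3], [2, 1]]).

Evaluating gives χ_A(x) = x^3 - 12x^2 + 48x - 64 = (x - 4)^3.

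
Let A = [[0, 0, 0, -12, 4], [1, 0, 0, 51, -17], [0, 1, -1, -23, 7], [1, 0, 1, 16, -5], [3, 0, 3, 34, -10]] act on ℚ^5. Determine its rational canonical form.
The invariant factors of A (the non-unit diagonal entries of the Smith normal form of xI - A over ℚ[x]) are (x - 4)(x - 1)(x^3 + 2x - 1), each dividing the next. The characteristic polynomial is their product, (x - 4)(x - 1)(x^3 + 2x - 1).

The rational canonical form is the block-diagonal matrix of companion matrices C(f_i):
R = [[0, 0, 0, 0, 4], [1, 0, 0, 0, -13], [0, 1, 0, 0, 11], [0, 0, 1, 0, -6], [0, 0, 0, 1, 5]].

Note the characteristic polynomial does not split into linear factors over ℚ, so A has no Jordan form over ℚ; the rational canonical form exists over any field.

R = [[0, 0, 0, 0, 4], [1, 0, 0, 0, -13], [0, 1, 0, 0, 11], [0, 0, 1, 0, -6], [0, 0, 0, 1, 5]]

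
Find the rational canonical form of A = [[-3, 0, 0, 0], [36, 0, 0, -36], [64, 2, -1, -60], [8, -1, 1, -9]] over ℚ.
The invariant factors of A (the non-unit diagonal entries of the Smith normal form of xI - A over ℚ[x]) are x + 3, (x + 3)^2(x + 4), each dividing the next. The characteristic polynomial is their product, (x + 3)^3(x + 4).

The rational canonical form is the block-diagonal matrix of companion matrices C(f_i):
R = [[-3, 0, 0, 0], [0, 0, 0, -36], [0, 1, 0, -33], [0, 0, 1, -10]].

R = [[-3, 0, 0, 0], [0, 0, 0, -36], [0, 1, 0, -33], [0, 0, 1, -10]]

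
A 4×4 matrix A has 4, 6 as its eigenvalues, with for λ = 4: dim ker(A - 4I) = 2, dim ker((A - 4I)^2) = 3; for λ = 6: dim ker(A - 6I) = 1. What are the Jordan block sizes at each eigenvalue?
λ = 4: successive nullity increments [2, 1] count blocks of size ≥ k; block sizes are [2, 1].
λ = 6: successive nullity increments [1] count blocks of size ≥ k; block sizes are [1].

Jordan blocks: (4, 2), (4, 1), (6, 1)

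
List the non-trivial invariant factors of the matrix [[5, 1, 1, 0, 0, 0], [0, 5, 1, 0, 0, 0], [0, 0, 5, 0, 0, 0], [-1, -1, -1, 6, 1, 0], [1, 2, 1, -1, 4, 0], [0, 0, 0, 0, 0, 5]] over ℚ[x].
x - 5, (x - 5)^2, (x - 5)^3

The Jordan structure of A has elementary divisors (x - 5)^3, (x - 5)^2, (x - 5). Arranging the block sizes at each eigenvalue in decreasing order and taking row products gives the invariant factors.

Invariant factors (smallest first, each dividing the next): x - 5, (x - 5)^2, (x - 5)^3.

Check: the last factor (x - 5)^3 is the minimal polynomial, and the product (x - 5)^6 is the characteristic polynomial.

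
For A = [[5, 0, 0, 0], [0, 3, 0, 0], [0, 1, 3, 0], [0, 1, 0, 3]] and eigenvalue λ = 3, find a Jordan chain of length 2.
v_1 = [[0, 1, 0, 0]]^T, v_2 = [[0, 0, 1, 1]]^T

We seek v_1 ∈ ker((A - 3I)^2) \ ker(A - 3I), then set v_{i+1} = (A - 3I) v_i.

One such chain is v_1 = [[0, 1, 0, 0]]^T, v_2 = [[0, 0, 1, 1]]^T. Check: (A - 3I) v_2 = [[0, 0, 0, 0]]^T = 0.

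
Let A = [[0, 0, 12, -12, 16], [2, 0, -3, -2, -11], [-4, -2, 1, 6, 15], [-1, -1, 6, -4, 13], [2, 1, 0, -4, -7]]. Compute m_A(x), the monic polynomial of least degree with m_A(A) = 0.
The characteristic polynomial factors as (x + 2)^5. The minimal polynomial is ∏(x - λ)^{k_λ} where k_λ is the size of the largest Jordan block at λ.

For λ = -2: rank(A + 2I) = 3, and the largest Jordan block has size 3 (the smallest k with rank((A + 2I)^k) = rank((A + 2I)^(k+1))).

So m_A(x) = (x + 2)^3.

m_A(x) = (x + 2)^3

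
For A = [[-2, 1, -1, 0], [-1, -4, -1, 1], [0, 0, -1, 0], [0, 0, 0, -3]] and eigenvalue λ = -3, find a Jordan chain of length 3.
We seek v_1 ∈ ker((A + 3I)^3) \ ker((A + 3I)^2), then set v_{i+1} = (A + 3I) v_i.

One such chain is v_1 = [[0, 0, 0, 1]]^T, v_2 = [[0, 1, 0, 0]]^T, v_3 = [[1, -1, 0, 0]]^T. Check: (A + 3I) v_3 = [[0, 0, 0, 0]]^T = 0.

v_1 = [[0, 0, 0, 1]]^T, v_2 = [[0, 1, 0, 0]]^T, v_3 = [[1, -1, 0, 0]]^T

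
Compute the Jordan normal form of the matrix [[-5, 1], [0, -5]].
J = [[-5, 1], [0, -5]]

The characteristic polynomial is det(xI - A) = (x + 5)^2, so the eigenvalues are -5 (algebraic multiplicity 2).

For λ = -5: rank(A + 5I) = 1, rank((A + 5I)^2) = 0. The eigenspace has dimension 2 - 1 = 1, so there is 1 Jordan block; the rank sequence gives block sizes [2].

Assembling the blocks gives the Jordan form J above.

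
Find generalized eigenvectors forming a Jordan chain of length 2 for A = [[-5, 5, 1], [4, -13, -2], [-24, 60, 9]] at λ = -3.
We seek v_1 ∈ ker((A + 3I)^2) \ ker(A + 3I), then set v_{i+1} = (A + 3I) v_i.

One such chain is v_1 = [[0, 1, -4]]^T, v_2 = [[1, -2, 12]]^T. Check: (A + 3I) v_2 = [[0, 0, 0]]^T = 0.

v_1 = [[0, 1, -4]]^T, v_2 = [[1, -2, 12]]^T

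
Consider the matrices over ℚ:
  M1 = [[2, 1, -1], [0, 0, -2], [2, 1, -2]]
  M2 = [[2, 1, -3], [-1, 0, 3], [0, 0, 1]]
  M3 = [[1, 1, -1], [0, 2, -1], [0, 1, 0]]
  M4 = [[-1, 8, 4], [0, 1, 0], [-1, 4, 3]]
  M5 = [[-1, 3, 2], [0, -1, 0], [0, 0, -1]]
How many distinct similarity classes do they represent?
Characteristic polynomials: χ_{M1} = x^3, χ_{M2} = (x - 1)^3, χ_{M3} = (x - 1)^3, χ_{M4} = (x - 1)^3, χ_{M5} = (x + 1)^3.

{M1}: invariant factors x^3.

{M2, M3, M4}: invariant factors x - 1, (x - 1)^2.

{M5}: invariant factors x + 1, (x + 1)^2.

Matrices are similar if and only if their invariant-factor lists agree; the partition into similarity classes is {M1}, {M2, M3, M4}, {M5}.

3 classes: {M1}, {M2, M3, M4}, {M5}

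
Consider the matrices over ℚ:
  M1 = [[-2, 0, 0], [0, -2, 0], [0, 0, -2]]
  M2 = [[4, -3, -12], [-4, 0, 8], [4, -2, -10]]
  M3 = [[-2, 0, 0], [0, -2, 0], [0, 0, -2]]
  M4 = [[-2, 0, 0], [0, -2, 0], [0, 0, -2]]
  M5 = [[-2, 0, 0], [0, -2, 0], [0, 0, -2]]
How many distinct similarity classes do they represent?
Characteristic polynomials: χ_{M1} = (x + 2)^3, χ_{M2} = (x + 2)^3, χ_{M3} = (x + 2)^3, χ_{M4} = (x + 2)^3, χ_{M5} = (x + 2)^3.

{M1, M3, M4, M5}: invariant factors x + 2, x + 2, x + 2.

{M2}: invariant factors x + 2, (x + 2)^2.

Matrices are similar if and only if their invariant-factor lists agree; the partition into similarity classes is {M1, M3, M4, M5}, {M2}.

2 classes: {M1, M3, M4, M5}, {M2}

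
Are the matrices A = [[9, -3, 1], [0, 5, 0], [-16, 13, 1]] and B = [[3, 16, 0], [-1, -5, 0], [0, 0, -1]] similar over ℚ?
No.

trace(A) = 15 but trace(B) = -3. The trace is a similarity invariant, so A and B are not similar.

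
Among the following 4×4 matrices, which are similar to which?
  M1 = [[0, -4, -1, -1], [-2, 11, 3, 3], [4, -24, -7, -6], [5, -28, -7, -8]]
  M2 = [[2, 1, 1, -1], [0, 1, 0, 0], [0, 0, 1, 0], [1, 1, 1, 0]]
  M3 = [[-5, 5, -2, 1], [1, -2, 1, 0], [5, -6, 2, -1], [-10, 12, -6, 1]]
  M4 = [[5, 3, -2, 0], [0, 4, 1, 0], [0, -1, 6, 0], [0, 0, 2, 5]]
3 classes: {M1, M3}, {M2}, {M4}

Characteristic polynomials: χ_{M1} = (x + 1)^4, χ_{M2} = (x - 1)^4, χ_{M3} = (x + 1)^4, χ_{M4} = (x - 5)^4.

{M1, M3}: invariant factors x + 1, (x + 1)^3.

{M2}: invariant factors x - 1, x - 1, (x - 1)^2.

{M4}: invariant factors x - 5, (x - 5)^3.

Matrices are similar if and only if their invariant-factor lists agree; the partition into similarity classes is {M1, M3}, {M2}, {M4}.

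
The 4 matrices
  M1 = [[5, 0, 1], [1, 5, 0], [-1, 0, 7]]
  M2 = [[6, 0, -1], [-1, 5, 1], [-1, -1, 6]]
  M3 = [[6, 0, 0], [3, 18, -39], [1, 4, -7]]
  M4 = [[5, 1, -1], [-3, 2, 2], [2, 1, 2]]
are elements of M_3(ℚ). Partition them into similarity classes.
Characteristic polynomials: χ_{M1} = (x - 6)^2(x - 5), χ_{M2} = (x - 6)^2(x - 5), χ_{M3} = (x - 6)^2(x - 5), χ_{M4} = (x - 3)^3.

{M1, M2}: invariant factors (x - 6)^2(x - 5).

{M3}: invariant factors x - 6, (x - 6)(x - 5).

{M4}: invariant factors (x - 3)^3.

Matrices are similar if and only if their invariant-factor lists agree; the partition into similarity classes is {M1, M2}, {M3}, {M4}.

3 classes: {M1, M2}, {M3}, {M4}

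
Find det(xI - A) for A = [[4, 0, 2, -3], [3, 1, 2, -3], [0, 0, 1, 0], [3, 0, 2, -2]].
χ_A(x) = (x - 1)^4

xI - A = [[x - 4, 0, -2, 3], [-3, x - 1, -2, 3], [0, 0, x - 1, 0], [-3, 0, -2, x + 2]].

Expanding det(xI - A) along the first row:
det(xI - A) = + (x - 4)·det([[x - 1, -2, 3], [0, x - 1, 0], [0, -2, x + 2]]) - (0)·det([[-3, -2, 3], [0, x - 1, 0], [-3, -2, x + 2]]) + (-2)·det([[-3, x - 1, 3], [0, 0, 0], [-3, 0, x + 2]]) - (3)·det([[-3, x - 1, -2], [0, 0, x - 1], [-3, 0, -2]]).

Evaluating gives χ_A(x) = x^4 - 4x^3 + 6x^2 - 4x + 1 = (x - 1)^4.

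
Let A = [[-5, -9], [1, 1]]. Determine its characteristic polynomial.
χ_A(x) = (x + 2)^2

xI - A = [[x + 5, 9], [-1, x - 1]].

Expanding det(xI - A) along the first row:
det(xI - A) = + (x + 5)·det([[x - 1]]) - (9)·det([[-1]]).

Evaluating gives χ_A(x) = x^2 + 4x + 4 = (x + 2)^2.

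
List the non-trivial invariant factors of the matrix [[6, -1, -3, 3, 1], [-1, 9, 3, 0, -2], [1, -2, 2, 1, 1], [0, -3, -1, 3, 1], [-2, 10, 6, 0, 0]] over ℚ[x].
x - 4, (x - 4)^2, (x - 4)^2

The Jordan structure of A has elementary divisors (x - 4)^2, (x - 4)^2, (x - 4). Arranging the block sizes at each eigenvalue in decreasing order and taking row products gives the invariant factors.

Invariant factors (smallest first, each dividing the next): x - 4, (x - 4)^2, (x - 4)^2.

Check: the last factor (x - 4)^2 is the minimal polynomial, and the product (x - 4)^5 is the characteristic polynomial.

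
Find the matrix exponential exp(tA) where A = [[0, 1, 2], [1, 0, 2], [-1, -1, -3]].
A has Jordan form J = [[-1, 1, 0], [0, -1, 0], [0, 0, -1]] with A = PJP^{-1}, so e^{tA} = P e^{tJ} P^{-1}.

For a Jordan block J_k(λ), e^{tJ_k(λ)} = e^{λt} · (I + tN + t^2 N^2/2! + ... + t^{k-1} N^{k-1}/(k-1)!) where N is the nilpotent superdiagonal part.

Assembling the blocks and conjugating back gives the entries of e^{tA} as shown above.

e^{tA} = [[(t + 1)*e^{-t}, t*e^{-t}, 2*t*e^{-t}], [t*e^{-t}, (t + 1)*e^{-t}, 2*t*e^{-t}], [-t*e^{-t}, -t*e^{-t}, (1 - 2*t)*e^{-t}]]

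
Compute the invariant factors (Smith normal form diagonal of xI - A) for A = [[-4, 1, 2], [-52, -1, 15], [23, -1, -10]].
The Jordan structure of A has elementary divisors (x + 5)^3. Arranging the block sizes at each eigenvalue in decreasing order and taking row products gives the invariant factors.

Invariant factors (smallest first, each dividing the next): (x + 5)^3.

Check: the last factor (x + 5)^3 is the minimal polynomial, and the product (x + 5)^3 is the characteristic polynomial.

(x + 5)^3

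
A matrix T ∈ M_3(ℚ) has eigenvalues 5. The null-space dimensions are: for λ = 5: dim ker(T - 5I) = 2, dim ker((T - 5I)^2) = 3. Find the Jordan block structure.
Jordan blocks: (5, 2), (5, 1)

λ = 5: successive nullity increments [2, 1] count blocks of size ≥ k; block sizes are [2, 1].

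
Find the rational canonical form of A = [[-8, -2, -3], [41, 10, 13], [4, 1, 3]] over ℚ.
R = [[0, 0, 3], [1, 0, -7], [0, 1, 5]]

The invariant factors of A (the non-unit diagonal entries of the Smith normal form of xI - A over ℚ[x]) are (x - 3)(x - 1)^2, each dividing the next. The characteristic polynomial is their product, (x - 3)(x - 1)^2.

The rational canonical form is the block-diagonal matrix of companion matrices C(f_i):
R = [[0, 0, 3], [1, 0, -7], [0, 1, 5]].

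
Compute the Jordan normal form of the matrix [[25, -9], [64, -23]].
J = [[1, 1], [0, 1]]

The characteristic polynomial is det(xI - A) = (x - 1)^2, so the eigenvalues are 1 (algebraic multiplicity 2).

For λ = 1: rank(A - I) = 1, rank((A - I)^2) = 0. The eigenspace has dimension 2 - 1 = 1, so there is 1 Jordan block; the rank sequence gives block sizes [2].

Assembling the blocks gives the Jordan form J above.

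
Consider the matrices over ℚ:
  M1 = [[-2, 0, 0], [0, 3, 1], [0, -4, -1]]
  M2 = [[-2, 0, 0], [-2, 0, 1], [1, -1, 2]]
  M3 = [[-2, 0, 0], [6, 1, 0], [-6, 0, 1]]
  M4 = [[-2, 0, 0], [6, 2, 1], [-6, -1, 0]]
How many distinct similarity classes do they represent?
2 classes: {M1, M2, M4}, {M3}

Characteristic polynomials: χ_{M1} = (x - 1)^2(x + 2), χ_{M2} = (x - 1)^2(x + 2), χ_{M3} = (x - 1)^2(x + 2), χ_{M4} = (x - 1)^2(x + 2).

{M1, M2, M4}: invariant factors (x - 1)^2(x + 2).

{M3}: invariant factors x - 1, (x - 1)(x + 2).

Matrices are similar if and only if their invariant-factor lists agree; the partition into similarity classes is {M1, M2, M4}, {M3}.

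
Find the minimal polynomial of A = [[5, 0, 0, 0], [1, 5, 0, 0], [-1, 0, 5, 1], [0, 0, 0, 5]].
The characteristic polynomial factors as (x - 5)^4. The minimal polynomial is ∏(x - λ)^{k_λ} where k_λ is the size of the largest Jordan block at λ.

For λ = 5: rank(A - 5I) = 2, and the largest Jordan block has size 2 (the smallest k with rank((A - 5I)^k) = rank((A - 5I)^(k+1))).

So m_A(x) = (x - 5)^2.

m_A(x) = (x - 5)^2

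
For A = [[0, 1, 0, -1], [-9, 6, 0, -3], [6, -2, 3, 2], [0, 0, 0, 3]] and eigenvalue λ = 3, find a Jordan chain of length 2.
We seek v_1 ∈ ker((A - 3I)^2) \ ker(A - 3I), then set v_{i+1} = (A - 3I) v_i.

One such chain is v_1 = [[0, 1, 1, 0]]^T, v_2 = [[1, 3, -2, 0]]^T. Check: (A - 3I) v_2 = [[0, 0, 0, 0]]^T = 0.

v_1 = [[0, 1, 1, 0]]^T, v_2 = [[1, 3, -2, 0]]^T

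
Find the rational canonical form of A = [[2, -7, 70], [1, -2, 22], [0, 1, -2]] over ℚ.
The invariant factors of A (the non-unit diagonal entries of the Smith normal form of xI - A over ℚ[x]) are (x - 4)(x + 1)(x + 5), each dividing the next. The characteristic polynomial is their product, (x - 4)(x + 1)(x + 5).

The rational canonical form is the block-diagonal matrix of companion matrices C(f_i):
R = [[0, 0, 20], [1, 0, 19], [0, 1, -2]].

R = [[0, 0, 20], [1, 0, 19], [0, 1, -2]]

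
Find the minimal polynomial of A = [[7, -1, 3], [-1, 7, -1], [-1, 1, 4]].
m_A(x) = (x - 6)^3

The characteristic polynomial factors as (x - 6)^3. The minimal polynomial is ∏(x - λ)^{k_λ} where k_λ is the size of the largest Jordan block at λ.

For λ = 6: rank(A - 6I) = 2, and the largest Jordan block has size 3 (the smallest k with rank((A - 6I)^k) = rank((A - 6I)^(k+1))).

So m_A(x) = (x - 6)^3.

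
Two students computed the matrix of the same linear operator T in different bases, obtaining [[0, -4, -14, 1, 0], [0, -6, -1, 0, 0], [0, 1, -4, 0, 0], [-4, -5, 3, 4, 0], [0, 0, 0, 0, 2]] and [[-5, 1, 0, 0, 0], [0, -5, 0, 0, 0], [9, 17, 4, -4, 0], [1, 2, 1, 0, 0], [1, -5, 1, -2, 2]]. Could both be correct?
Two matrices over a field are similar if and only if they have the same invariant factors.

Both A and B have characteristic polynomial (x - 2)^3(x + 5)^2 and minimal polynomial (x - 2)^2(x + 5)^2. Computing further, both have invariant factors x - 2, (x - 2)^2(x + 5)^2. Hence A and B are similar.

Yes.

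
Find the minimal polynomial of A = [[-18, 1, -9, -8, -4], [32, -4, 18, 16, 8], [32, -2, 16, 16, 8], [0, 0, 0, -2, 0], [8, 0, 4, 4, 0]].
m_A(x) = x(x + 2)^2

The characteristic polynomial factors as x(x + 2)^4. The minimal polynomial is ∏(x - λ)^{k_λ} where k_λ is the size of the largest Jordan block at λ.

For λ = -2: rank(A + 2I) = 2, and the largest Jordan block has size 2 (the smallest k with rank((A + 2I)^k) = rank((A + 2I)^(k+1))).
For λ = 0: rank(A) = 4, and the largest Jordan block has size 1 (the smallest k with rank(A^k) = rank(A^(k+1))).

So m_A(x) = x(x + 2)^2.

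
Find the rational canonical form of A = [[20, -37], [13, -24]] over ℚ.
R = [[0, -1], [1, -4]]

The invariant factors of A (the non-unit diagonal entries of the Smith normal form of xI - A over ℚ[x]) are x^2 + 4x + 1, each dividing the next. The characteristic polynomial is their product, x^2 + 4x + 1.

The rational canonical form is the block-diagonal matrix of companion matrices C(f_i):
R = [[0, -1], [1, -4]].

Note the characteristic polynomial does not split into linear factors over ℚ, so A has no Jordan form over ℚ; the rational canonical form exists over any field.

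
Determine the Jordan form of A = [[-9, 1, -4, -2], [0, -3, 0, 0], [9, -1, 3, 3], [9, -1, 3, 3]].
J = [[-3, 1, 0, 0], [0, -3, 0, 0], [0, 0, 0, 1], [0, 0, 0, 0]]

The characteristic polynomial is det(xI - A) = x^2(x + 3)^2, so the eigenvalues are -3 (algebraic multiplicity 2), 0 (algebraic multiplicity 2).

For λ = -3: rank(A + 3I) = 3, rank((A + 3I)^2) = 2. The eigenspace has dimension 4 - 3 = 1, so there is 1 Jordan block; the rank sequence gives block sizes [2].

For λ = 0: rank(A) = 3, rank(A^2) = 2. The eigenspace has dimension 4 - 3 = 1, so there is 1 Jordan block; the rank sequence gives block sizes [2].

Assembling the blocks gives the Jordan form J above.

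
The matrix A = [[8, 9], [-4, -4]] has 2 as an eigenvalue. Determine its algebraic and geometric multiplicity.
The characteristic polynomial is (x - 2)^2, so the factor x - 2 appears with exponent 2: the algebraic multiplicity is 2.

rank(A - 2I) = 1, so the eigenspace has dimension 2 - 1 = 1: the geometric multiplicity is 1.

Since 1 < 2, A is not diagonalizable.

algebraic multiplicity 2, geometric multiplicity 1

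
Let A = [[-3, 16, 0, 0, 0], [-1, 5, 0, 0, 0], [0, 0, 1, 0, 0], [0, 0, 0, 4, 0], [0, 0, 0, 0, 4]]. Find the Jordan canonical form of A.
The characteristic polynomial is det(xI - A) = (x - 4)^2(x - 1)^3, so the eigenvalues are 1 (algebraic multiplicity 3), 4 (algebraic multiplicity 2).

For λ = 1: rank(A - I) = 3, rank((A - I)^2) = 2. The eigenspace has dimension 5 - 3 = 2, so there are 2 Jordan blocks; the rank sequence gives block sizes [2, 1].

For λ = 4: rank(A - 4I) = 3. The eigenspace has dimension 5 - 3 = 2, so there are 2 Jordan blocks; the rank sequence gives block sizes [1, 1].

Assembling the blocks gives the Jordan form J above.

J = [[1, 1, 0, 0, 0], [0, 1, 0, 0, 0], [0, 0, 1, 0, 0], [0, 0, 0, 4, 0], [0, 0, 0, 0, 4]]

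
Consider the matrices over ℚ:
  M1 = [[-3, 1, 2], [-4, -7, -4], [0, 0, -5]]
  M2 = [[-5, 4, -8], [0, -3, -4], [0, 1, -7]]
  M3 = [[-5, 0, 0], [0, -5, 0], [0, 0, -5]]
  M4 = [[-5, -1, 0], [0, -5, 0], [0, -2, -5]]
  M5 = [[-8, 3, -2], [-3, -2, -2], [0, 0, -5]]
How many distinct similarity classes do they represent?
2 classes: {M1, M2, M4, M5}, {M3}

Characteristic polynomials: χ_{M1} = (x + 5)^3, χ_{M2} = (x + 5)^3, χ_{M3} = (x + 5)^3, χ_{M4} = (x + 5)^3, χ_{M5} = (x + 5)^3.

{M1, M2, M4, M5}: invariant factors x + 5, (x + 5)^2.

{M3}: invariant factors x + 5, x + 5, x + 5.

Matrices are similar if and only if their invariant-factor lists agree; the partition into similarity classes is {M1, M2, M4, M5}, {M3}.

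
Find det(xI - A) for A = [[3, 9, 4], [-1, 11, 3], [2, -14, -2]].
xI - A = [[x - 3, -9, -4], [1, x - 11, -3], [-2, 14, x + 2]].

Expanding det(xI - A) along the first row:
det(xI - A) = + (x - 3)·det([[x - 11, -3], [14, x + 2]]) - (-9)·det([[1, -3], [-2, x + 2]]) + (-4)·det([[1, x - 11], [-2, 14]]).

Evaluating gives χ_A(x) = x^3 - 12x^2 + 48x - 64 = (x - 4)^3.

χ_A(x) = (x - 4)^3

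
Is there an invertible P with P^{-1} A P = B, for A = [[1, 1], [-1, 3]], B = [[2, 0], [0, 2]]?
No.

Both have characteristic polynomial (x - 2)^2, but the minimal polynomial of A is (x - 2)^2 while the minimal polynomial of B is x - 2. The minimal polynomial is a similarity invariant, so A and B are not similar.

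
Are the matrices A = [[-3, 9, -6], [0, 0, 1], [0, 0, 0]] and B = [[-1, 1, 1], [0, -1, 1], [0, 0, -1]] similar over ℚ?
χ_A(x) = x^2(x + 3) but χ_B(x) = (x + 1)^3. The characteristic polynomial is a similarity invariant, so A and B are not similar.

No.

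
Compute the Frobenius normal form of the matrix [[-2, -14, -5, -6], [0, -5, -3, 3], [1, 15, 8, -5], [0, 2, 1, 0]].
R = [[0, 0, 0, -2], [1, 0, 0, 5], [0, 1, 0, -3], [0, 0, 1, 1]]

The invariant factors of A (the non-unit diagonal entries of the Smith normal form of xI - A over ℚ[x]) are (x - 1)(x^3 + 3x - 2), each dividing the next. The characteristic polynomial is their product, (x - 1)(x^3 + 3x - 2).

The rational canonical form is the block-diagonal matrix of companion matrices C(f_i):
R = [[0, 0, 0, -2], [1, 0, 0, 5], [0, 1, 0, -3], [0, 0, 1, 1]].

Note the characteristic polynomial does not split into linear factors over ℚ, so A has no Jordan form over ℚ; the rational canonical form exists over any field.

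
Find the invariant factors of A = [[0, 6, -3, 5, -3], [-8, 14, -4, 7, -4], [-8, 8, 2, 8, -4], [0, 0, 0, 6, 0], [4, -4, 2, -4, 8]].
The Jordan structure of A has elementary divisors (x - 6)^2, (x - 6)^2, (x - 6). Arranging the block sizes at each eigenvalue in decreasing order and taking row products gives the invariant factors.

Invariant factors (smallest first, each dividing the next): x - 6, (x - 6)^2, (x - 6)^2.

Check: the last factor (x - 6)^2 is the minimal polynomial, and the product (x - 6)^5 is the characteristic polynomial.

x - 6, (x - 6)^2, (x - 6)^2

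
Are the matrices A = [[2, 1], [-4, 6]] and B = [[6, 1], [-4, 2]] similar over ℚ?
Yes.

Two matrices over a field are similar if and only if they have the same invariant factors.

Both A and B have characteristic polynomial (x - 4)^2 and minimal polynomial (x - 4)^2. Computing further, both have invariant factors (x - 4)^2. Hence A and B are similar.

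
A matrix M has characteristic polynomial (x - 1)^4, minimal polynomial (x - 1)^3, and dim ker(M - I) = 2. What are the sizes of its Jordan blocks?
λ = 1: algebraic multiplicity 4 (exponent in χ_M), largest block size 3 (exponent in m_M), 2 blocks (geometric multiplicity). These force block sizes [3, 1].

Jordan blocks: (1, 3), (1, 1)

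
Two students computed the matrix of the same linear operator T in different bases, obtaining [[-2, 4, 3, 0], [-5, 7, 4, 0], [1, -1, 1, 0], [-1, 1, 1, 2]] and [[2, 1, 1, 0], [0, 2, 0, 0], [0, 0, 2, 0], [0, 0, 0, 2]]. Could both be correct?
No.

Both have characteristic polynomial (x - 2)^4, but the minimal polynomial of A is (x - 2)^3 while the minimal polynomial of B is (x - 2)^2. The minimal polynomial is a similarity invariant, so A and B are not similar.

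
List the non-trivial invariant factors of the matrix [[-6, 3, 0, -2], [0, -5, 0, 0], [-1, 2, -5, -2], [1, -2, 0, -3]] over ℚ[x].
The Jordan structure of A has elementary divisors (x + 5)^2, (x + 5), (x + 4). Arranging the block sizes at each eigenvalue in decreasing order and taking row products gives the invariant factors.

Invariant factors (smallest first, each dividing the next): x + 5, (x + 4)(x + 5)^2.

Check: the last factor (x + 4)(x + 5)^2 is the minimal polynomial, and the product (x + 4)(x + 5)^3 is the characteristic polynomial.

x + 5, (x + 4)(x + 5)^2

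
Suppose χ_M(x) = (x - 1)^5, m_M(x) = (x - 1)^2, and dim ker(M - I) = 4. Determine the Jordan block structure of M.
Jordan blocks: (1, 2), (1, 1), (1, 1), (1, 1)

λ = 1: algebraic multiplicity 5 (exponent in χ_M), largest block size 2 (exponent in m_M), 4 blocks (geometric multiplicity). These force block sizes [2, 1, 1, 1].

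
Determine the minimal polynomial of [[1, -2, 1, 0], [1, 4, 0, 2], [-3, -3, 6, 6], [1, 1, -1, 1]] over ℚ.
The characteristic polynomial factors as (x - 3)^4. The minimal polynomial is ∏(x - λ)^{k_λ} where k_λ is the size of the largest Jordan block at λ.

For λ = 3: rank(A - 3I) = 2, and the largest Jordan block has size 3 (the smallest k with rank((A - 3I)^k) = rank((A - 3I)^(k+1))).

So m_A(x) = (x - 3)^3.

m_A(x) = (x - 3)^3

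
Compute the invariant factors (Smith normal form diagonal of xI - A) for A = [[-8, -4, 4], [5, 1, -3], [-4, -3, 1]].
(x + 2)^3

The Jordan structure of A has elementary divisors (x + 2)^3. Arranging the block sizes at each eigenvalue in decreasing order and taking row products gives the invariant factors.

Invariant factors (smallest first, each dividing the next): (x + 2)^3.

Check: the last factor (x + 2)^3 is the minimal polynomial, and the product (x + 2)^3 is the characteristic polynomial.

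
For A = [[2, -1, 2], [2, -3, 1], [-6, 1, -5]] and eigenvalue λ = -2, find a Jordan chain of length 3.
v_1 = [[0, 0, 1]]^T, v_2 = [[2, 1, -3]]^T, v_3 = [[1, 0, -2]]^T

We seek v_1 ∈ ker((A + 2I)^3) \ ker((A + 2I)^2), then set v_{i+1} = (A + 2I) v_i.

One such chain is v_1 = [[0, 0, 1]]^T, v_2 = [[2, 1, -3]]^T, v_3 = [[1, 0, -2]]^T. Check: (A + 2I) v_3 = [[0, 0, 0]]^T = 0.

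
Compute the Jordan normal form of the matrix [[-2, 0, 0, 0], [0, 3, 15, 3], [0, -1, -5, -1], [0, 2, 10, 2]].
J = [[-2, 0, 0, 0], [0, 0, 1, 0], [0, 0, 0, 0], [0, 0, 0, 0]]

The characteristic polynomial is det(xI - A) = x^3(x + 2), so the eigenvalues are -2 (algebraic multiplicity 1), 0 (algebraic multiplicity 3).

For λ = -2: algebraic multiplicity 1 gives one 1×1 block.

For λ = 0: rank(A) = 2, rank(A^2) = 1. The eigenspace has dimension 4 - 2 = 2, so there are 2 Jordan blocks; the rank sequence gives block sizes [2, 1].

Assembling the blocks gives the Jordan form J above.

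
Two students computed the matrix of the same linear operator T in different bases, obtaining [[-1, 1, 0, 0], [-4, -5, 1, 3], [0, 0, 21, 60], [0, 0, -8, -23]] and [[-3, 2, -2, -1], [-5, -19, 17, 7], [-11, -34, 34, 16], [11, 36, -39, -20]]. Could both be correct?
Two matrices over a field are similar if and only if they have the same invariant factors.

Both A and B have characteristic polynomial (x - 1)(x + 3)^3 and minimal polynomial (x - 1)(x + 3)^3. Computing further, both have invariant factors (x - 1)(x + 3)^3. Hence A and B are similar.

Yes.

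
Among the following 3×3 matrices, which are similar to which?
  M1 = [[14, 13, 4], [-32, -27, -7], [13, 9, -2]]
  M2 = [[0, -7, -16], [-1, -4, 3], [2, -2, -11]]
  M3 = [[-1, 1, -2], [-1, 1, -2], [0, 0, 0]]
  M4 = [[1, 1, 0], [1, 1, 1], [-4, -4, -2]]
3 classes: {M1, M2}, {M3}, {M4}

Characteristic polynomials: χ_{M1} = (x + 5)^3, χ_{M2} = (x + 5)^3, χ_{M3} = x^3, χ_{M4} = x^3.

{M1, M2}: invariant factors (x + 5)^3.

{M3}: invariant factors x, x^2.

{M4}: invariant factors x^3.

Matrices are similar if and only if their invariant-factor lists agree; the partition into similarity classes is {M1, M2}, {M3}, {M4}.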